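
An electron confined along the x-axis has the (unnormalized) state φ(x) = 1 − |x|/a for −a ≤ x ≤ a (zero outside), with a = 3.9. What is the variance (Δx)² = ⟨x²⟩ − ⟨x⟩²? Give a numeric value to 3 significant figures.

1.52

Compute ⟨x⟩ and ⟨x²⟩ separately, then (Δx)² = ⟨x²⟩ − ⟨x⟩².
φ is even, so ∫ over [−a, a] = 2∫₀ᵃ with φ = 1 − x/a there: ∫₀ᵃ (1 − x/a)² dx = a/3, ∫₀ᵃ x²(1 − x/a)² dx = a³/30, ∫₀ᵃ x⁴(1 − x/a)² dx = a⁵/105.
Normalization: ∫|φ|² dx = 2.6000.
⟨x⟩ = 0.0000 and ⟨x²⟩ = 1.5210.
(Δx)² = 1.5210 − (0.0000)² = 1.5210.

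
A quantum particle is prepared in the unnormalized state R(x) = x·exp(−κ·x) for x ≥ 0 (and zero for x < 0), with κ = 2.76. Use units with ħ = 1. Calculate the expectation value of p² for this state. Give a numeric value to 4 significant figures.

p² R = −ħ² d²R/dx²; ⟨p²⟩ = −ħ² ∫ R*·R'' dx / ∫|R|² dx.
Differentiate x·exp(−κ·x) with the product rule; every integrand then reduces to terms xʲ·e^(−2κx) on [0, ∞), with ∫₀^∞ xʲ·e^(−2κx) dx = j!/(2κ)^(j+1).
State is unnormalized: ∫|R|² dx = 0.011891, and ∫R*·(−ħ² R'') dx = 0.090580, so ⟨p²⟩ = 0.090580 / 0.011891.
⟨p²⟩ = 7.6176.

7.618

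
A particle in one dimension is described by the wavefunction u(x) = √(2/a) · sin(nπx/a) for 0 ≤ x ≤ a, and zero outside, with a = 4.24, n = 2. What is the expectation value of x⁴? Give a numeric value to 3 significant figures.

56.8

⟨x⁴⟩ = ∫ x⁴·|u|² dx (integrals over the domain).
With sin²θ = (1 − cos2θ)/2 on 0 ≤ x ≤ a: ∫sin²(nπx/a) dx = a/2, ∫x·sin²(nπx/a) dx = a²/4, ∫x²·sin²(nπx/a) dx = a³·(1/6 − 1/(4n²π²)); higher powers xᵏ the same way, integrating xᵏ·cos(2nπx/a) by parts.
⟨x⁴⟩ = 56.763.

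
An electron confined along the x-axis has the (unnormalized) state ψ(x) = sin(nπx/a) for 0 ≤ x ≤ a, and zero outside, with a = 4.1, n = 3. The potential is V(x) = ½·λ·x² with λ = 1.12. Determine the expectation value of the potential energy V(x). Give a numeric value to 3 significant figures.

3.08

⟨V⟩ = ∫ V(x)·|ψ|² dx / ∫|ψ|² dx.
With sin²θ = (1 − cos2θ)/2 on 0 ≤ x ≤ a: ∫sin²(nπx/a) dx = a/2, ∫x·sin²(nπx/a) dx = a²/4, ∫x²·sin²(nπx/a) dx = a³·(1/6 − 1/(4n²π²)); higher powers xᵏ the same way, integrating xᵏ·cos(2nπx/a) by parts.
State is unnormalized: ∫|ψ|² dx = 2.0500, and ∫ψ*·V(x)·ψ dx = 6.3240, so ⟨V⟩ = 6.3240 / 2.0500.
⟨V⟩ = 3.0849.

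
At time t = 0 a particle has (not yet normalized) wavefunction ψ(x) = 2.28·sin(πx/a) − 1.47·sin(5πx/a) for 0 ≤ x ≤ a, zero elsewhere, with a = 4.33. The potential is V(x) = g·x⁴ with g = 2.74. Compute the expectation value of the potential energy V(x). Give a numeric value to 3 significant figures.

121.

⟨V⟩ = ∫ V(x)·|ψ|² dx / ∫|ψ|² dx.
On 0 ≤ x ≤ a (j ≠ l): ∫sin²(jπx/a) dx = a/2, ∫sin(jπx/a)·sin(lπx/a) dx = 0; diagonal moments ∫x·sin²(jπx/a) dx = a²/4, ∫x²·sin²(jπx/a) dx = a³·(1/6 − 1/(4j²π²)); cross terms ∫x·sin(jπx/a)·sin(lπx/a) dx = 0 for j + l even and −4jla²/(π²(j² − l²)²) for j + l odd, ∫x²·sin(jπx/a)·sin(lπx/a) dx = (−1)^(j+l)·4jla³/(π²(j² − l²)²); higher powers the same way via product-to-sum and parts.
State is unnormalized: ∫|ψ|² dx = 15.933, and ∫ψ*·V(x)·ψ dx = 1933.8, so ⟨V⟩ = 1933.8 / 15.933.
⟨V⟩ = 121.37.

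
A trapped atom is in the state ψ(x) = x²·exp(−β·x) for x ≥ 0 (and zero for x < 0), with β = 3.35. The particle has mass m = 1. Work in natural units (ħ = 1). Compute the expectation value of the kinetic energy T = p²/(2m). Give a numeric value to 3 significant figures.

1.87

T = −(ħ²/2m) d²/dx², so ⟨T⟩ = −(ħ²/2m) ∫ ψ*·ψ'' dx / ∫|ψ|² dx; with m = 1.
Differentiate x²·exp(−β·x) with the product rule; every integrand then reduces to terms xʲ·e^(−2βx) on [0, ∞), with ∫₀^∞ xʲ·e^(−2βx) dx = j!/(2β)^(j+1).
State is unnormalized: ∫|ψ|² dx = 0.0017776, and ∫ψ*·(−ħ²/2m · ψ'') dx = 0.0033249, so ⟨T⟩ = 0.0033249 / 0.0017776.
⟨T⟩ = 1.8704.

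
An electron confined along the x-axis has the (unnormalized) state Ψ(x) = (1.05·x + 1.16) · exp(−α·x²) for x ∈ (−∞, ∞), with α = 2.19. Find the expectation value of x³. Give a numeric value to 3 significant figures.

⟨x³⟩ = ∫ x³·|Ψ|² dx / ∫|Ψ|² dx (integrals over the domain).
Expand each integrand as polynomial × e^(−2αx²) and use ∫x^(2j)·e^(−2αx²) dx = (2j−1)!!/(4α)^j · √(π/(2α)), odd powers → 0; here √(π/(2α)) = 0.84691.
State is unnormalized: ∫|Ψ|² dx = 1.2462, and ∫Ψ*·x³·Ψ dx = 0.080654, so ⟨x³⟩ = 0.080654 / 1.2462.
⟨x³⟩ = 0.064721.

0.0647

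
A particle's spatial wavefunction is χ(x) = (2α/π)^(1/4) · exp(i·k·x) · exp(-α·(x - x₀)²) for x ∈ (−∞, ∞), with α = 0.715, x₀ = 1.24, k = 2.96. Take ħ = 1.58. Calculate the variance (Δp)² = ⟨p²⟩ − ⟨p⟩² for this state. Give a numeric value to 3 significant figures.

Compute ⟨p⟩ and ⟨p²⟩ separately; (Δp)² = ⟨p²⟩ − ⟨p⟩².
Gaussian moments (u = x − x₀): ∫u^(2j)·e^(−2αu²) du = (2j−1)!!/(4α)^j · √(π/(2α)), odd powers integrate to 0; here √(π/(2α)) = 1.4822. Derivatives: χ′ = (ik − 2αu)·χ, χ″ = ((ik − 2αu)² − 2α)·χ; the odd-in-u pieces drop out.
⟨p⟩ = 4.6768 and ⟨p²⟩ = 23.657.
(Δp)² = 23.657 − (4.6768)² = 1.7849.

1.78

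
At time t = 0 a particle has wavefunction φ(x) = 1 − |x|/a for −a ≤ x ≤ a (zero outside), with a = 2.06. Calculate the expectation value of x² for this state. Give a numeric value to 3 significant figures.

0.424

⟨x²⟩ = ∫ x²·|φ|² dx / ∫|φ|² dx (integrals over the domain).
φ is even, so ∫ over [−a, a] = 2∫₀ᵃ with φ = 1 − x/a there: ∫₀ᵃ (1 − x/a)² dx = a/3, ∫₀ᵃ x²(1 − x/a)² dx = a³/30, ∫₀ᵃ x⁴(1 − x/a)² dx = a⁵/105.
State is unnormalized: ∫|φ|² dx = 1.3733, and ∫φ*·x²·φ dx = 0.58279, so ⟨x²⟩ = 0.58279 / 1.3733.
⟨x²⟩ = 0.42436.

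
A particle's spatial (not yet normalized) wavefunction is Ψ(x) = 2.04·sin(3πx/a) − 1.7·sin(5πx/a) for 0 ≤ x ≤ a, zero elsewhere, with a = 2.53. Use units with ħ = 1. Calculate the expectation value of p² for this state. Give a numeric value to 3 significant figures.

24.0

p² Ψ = −ħ² d²Ψ/dx²; ⟨p²⟩ = −ħ² ∫ Ψ*·Ψ'' dx / ∫|Ψ|² dx.
d²/dx² sin(jπx/a) = −(jπ/a)²·sin(jπx/a); on 0 ≤ x ≤ a, ∫sin²(jπx/a) dx = a/2 and ∫sin(jπx/a)·sin(lπx/a) dx = 0 for j ≠ l, so only diagonal terms survive in ∫|Ψ|² and ∫Ψ·Ψ″; ∫Ψ·Ψ′ dx = [Ψ²/2] between the walls = 0.
State is unnormalized: ∫|Ψ|² dx = 8.9203, and ∫Ψ*·(−ħ² Ψ'') dx = 213.98, so ⟨p²⟩ = 213.98 / 8.9203.
⟨p²⟩ = 23.988.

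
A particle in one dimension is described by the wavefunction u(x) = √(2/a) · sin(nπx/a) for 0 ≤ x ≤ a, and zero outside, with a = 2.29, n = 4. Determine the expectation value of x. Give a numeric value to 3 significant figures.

1.15

⟨x⟩ = ∫ x·|u|² dx (integrals over the domain).
With sin²θ = (1 − cos2θ)/2 on 0 ≤ x ≤ a: ∫sin²(nπx/a) dx = a/2, ∫x·sin²(nπx/a) dx = a²/4, ∫x²·sin²(nπx/a) dx = a³·(1/6 − 1/(4n²π²)); higher powers xᵏ the same way, integrating xᵏ·cos(2nπx/a) by parts.
⟨x⟩ = 1.1450.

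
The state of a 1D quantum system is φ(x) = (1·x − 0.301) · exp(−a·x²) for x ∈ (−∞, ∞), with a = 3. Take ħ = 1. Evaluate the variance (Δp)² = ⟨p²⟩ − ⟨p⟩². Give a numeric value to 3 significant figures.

5.87

Compute ⟨p⟩ and ⟨p²⟩ separately; (Δp)² = ⟨p²⟩ − ⟨p⟩².
Expand each integrand as polynomial × e^(−2ax²) and use ∫x^(2j)·e^(−2ax²) dx = (2j−1)!!/(4a)^j · √(π/(2a)), odd powers → 0; here √(π/(2a)) = 0.72360. Differentiate with the product rule, d/dx e^(−ax²) = −2ax·e^(−ax²).
Normalization: ∫|φ|² dx = 0.12586.
⟨p⟩ = 0.0000 and ⟨p²⟩ = 5.8746.
(Δp)² = 5.8746 − (0.0000)² = 5.8746.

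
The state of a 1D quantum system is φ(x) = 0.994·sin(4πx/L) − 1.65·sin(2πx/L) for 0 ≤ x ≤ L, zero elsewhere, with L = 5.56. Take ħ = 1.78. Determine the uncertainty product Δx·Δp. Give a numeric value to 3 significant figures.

2.74

Δx = √(⟨x²⟩−⟨x⟩²), Δp = √(⟨p²⟩−⟨p⟩²).
On 0 ≤ x ≤ L (j ≠ l): ∫sin²(jπx/L) dx = L/2, ∫sin(jπx/L)·sin(lπx/L) dx = 0; diagonal moments ∫x·sin²(jπx/L) dx = L²/4, ∫x²·sin²(jπx/L) dx = L³·(1/6 − 1/(4j²π²)); cross terms ∫x·sin(jπx/L)·sin(lπx/L) dx = 0 for j + l even and −4jlL²/(π²(j² − l²)²) for j + l odd, ∫x²·sin(jπx/L)·sin(lπx/L) dx = (−1)^(j+l)·4jlL³/(π²(j² − l²)²); higher powers the same way via product-to-sum and parts. d²/dx² sin(jπx/L) = −(jπ/L)²·sin(jπx/L); on 0 ≤ x ≤ L, ∫sin²(jπx/L) dx = L/2 and ∫sin(jπx/L)·sin(lπx/L) dx = 0 for j ≠ l, so only diagonal terms survive in ∫|φ|² and ∫φ·φ″; ∫φ·φ′ dx = [φ²/2] between the walls = 0.
Normalization: ∫|φ|² dx = 10.315.
⟨x⟩ = 2.7800, ⟨x²⟩ = 8.7606 ⇒ Δx = 1.0160.
⟨p⟩ = 0.0000, ⟨p²⟩ = 7.2785 ⇒ Δp = 2.6979.
Δx·Δp = 2.7409.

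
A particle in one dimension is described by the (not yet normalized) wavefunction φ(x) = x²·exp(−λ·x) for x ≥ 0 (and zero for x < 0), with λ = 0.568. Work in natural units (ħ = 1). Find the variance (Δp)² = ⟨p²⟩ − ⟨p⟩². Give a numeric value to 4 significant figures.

Compute ⟨p⟩ and ⟨p²⟩ separately; (Δp)² = ⟨p²⟩ − ⟨p⟩².
Differentiate x²·exp(−λ·x) with the product rule; every integrand then reduces to terms xʲ·e^(−2λx) on [0, ∞), with ∫₀^∞ xʲ·e^(−2λx) dx = j!/(2λ)^(j+1).
Normalization: ∫|φ|² dx = 12.686.
⟨p⟩ = 0.0000 and ⟨p²⟩ = 0.10754.
(Δp)² = 0.10754 − (0.0000)² = 0.10754.

0.1075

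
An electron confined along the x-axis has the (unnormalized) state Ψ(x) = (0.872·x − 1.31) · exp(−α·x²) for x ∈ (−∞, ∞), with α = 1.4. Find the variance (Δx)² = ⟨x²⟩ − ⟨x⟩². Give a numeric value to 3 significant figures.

Compute ⟨x⟩ and ⟨x²⟩ separately, then (Δx)² = ⟨x²⟩ − ⟨x⟩².
Expand each integrand as polynomial × e^(−2αx²) and use ∫x^(2j)·e^(−2αx²) dx = (2j−1)!!/(4α)^j · √(π/(2α)), odd powers → 0; here √(π/(2α)) = 1.0592.
Normalization: ∫|Ψ|² dx = 1.9616.
⟨x⟩ = -0.22030 and ⟨x²⟩ = 0.20476.
(Δx)² = 0.20476 − (-0.22030)² = 0.15623.

0.156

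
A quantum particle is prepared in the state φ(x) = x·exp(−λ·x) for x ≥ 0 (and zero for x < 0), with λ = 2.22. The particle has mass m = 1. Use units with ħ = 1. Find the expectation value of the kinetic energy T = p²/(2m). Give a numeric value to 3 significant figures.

T = −(ħ²/2m) d²/dx², so ⟨T⟩ = −(ħ²/2m) ∫ φ*·φ'' dx / ∫|φ|² dx; with m = 1.
Differentiate x·exp(−λ·x) with the product rule; every integrand then reduces to terms xʲ·e^(−2λx) on [0, ∞), with ∫₀^∞ xʲ·e^(−2λx) dx = j!/(2λ)^(j+1).
State is unnormalized: ∫|φ|² dx = 0.022850, and ∫φ*·(−ħ²/2m · φ'') dx = 0.056306, so ⟨T⟩ = 0.056306 / 0.022850.
⟨T⟩ = 2.4642.

2.46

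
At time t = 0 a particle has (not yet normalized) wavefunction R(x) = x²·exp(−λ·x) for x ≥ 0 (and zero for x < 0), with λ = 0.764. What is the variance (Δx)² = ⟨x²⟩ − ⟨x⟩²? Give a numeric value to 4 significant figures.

2.142

Compute ⟨x⟩ and ⟨x²⟩ separately, then (Δx)² = ⟨x²⟩ − ⟨x⟩².
Every integrand reduces to terms xʲ·e^(−2λx) on [0, ∞); use ∫₀^∞ xʲ·e^(−2λx) dx = j!/(2λ)^(j+1).
Normalization: ∫|R|² dx = 2.8813.
⟨x⟩ = 3.2723 and ⟨x²⟩ = 12.849.
(Δx)² = 12.849 − (3.2723)² = 2.1415.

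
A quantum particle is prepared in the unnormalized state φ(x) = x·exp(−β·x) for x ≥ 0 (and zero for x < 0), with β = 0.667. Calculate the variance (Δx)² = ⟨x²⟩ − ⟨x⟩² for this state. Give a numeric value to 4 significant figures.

Compute ⟨x⟩ and ⟨x²⟩ separately, then (Δx)² = ⟨x²⟩ − ⟨x⟩².
Every integrand reduces to terms xʲ·e^(−2βx) on [0, ∞); use ∫₀^∞ xʲ·e^(−2βx) dx = j!/(2β)^(j+1).
Normalization: ∫|φ|² dx = 0.84249.
⟨x⟩ = 2.2489 and ⟨x²⟩ = 6.7433.
(Δx)² = 6.7433 − (2.2489)² = 1.6858.

1.686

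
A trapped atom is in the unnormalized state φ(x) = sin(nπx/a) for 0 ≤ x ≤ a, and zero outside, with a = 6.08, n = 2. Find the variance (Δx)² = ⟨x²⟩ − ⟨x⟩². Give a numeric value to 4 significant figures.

2.612

Compute ⟨x⟩ and ⟨x²⟩ separately, then (Δx)² = ⟨x²⟩ − ⟨x⟩².
With sin²θ = (1 − cos2θ)/2 on 0 ≤ x ≤ a: ∫sin²(nπx/a) dx = a/2, ∫x·sin²(nπx/a) dx = a²/4, ∫x²·sin²(nπx/a) dx = a³·(1/6 − 1/(4n²π²)); higher powers xᵏ the same way, integrating xᵏ·cos(2nπx/a) by parts.
Normalization: ∫|φ|² dx = 3.0400.
⟨x⟩ = 3.0400 and ⟨x²⟩ = 11.854.
(Δx)² = 11.854 − (3.0400)² = 2.6123.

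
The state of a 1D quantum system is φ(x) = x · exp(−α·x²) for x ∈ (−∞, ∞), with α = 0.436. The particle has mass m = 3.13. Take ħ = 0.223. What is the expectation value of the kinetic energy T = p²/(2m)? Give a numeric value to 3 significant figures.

T = −(ħ²/2m) d²/dx², so ⟨T⟩ = −(ħ²/2m) ∫ φ*·φ'' dx / ∫|φ|² dx; with m = 3.13.
Expand each integrand as polynomial × e^(−2αx²) and use ∫x^(2j)·e^(−2αx²) dx = (2j−1)!!/(4α)^j · √(π/(2α)), odd powers → 0; here √(π/(2α)) = 1.8981. Differentiate with the product rule, d/dx e^(−αx²) = −2αx·e^(−αx²).
State is unnormalized: ∫|φ|² dx = 1.0884, and ∫φ*·(−ħ²/2m · φ'') dx = 0.011309, so ⟨T⟩ = 0.011309 / 1.0884.
⟨T⟩ = 0.010391.

0.0104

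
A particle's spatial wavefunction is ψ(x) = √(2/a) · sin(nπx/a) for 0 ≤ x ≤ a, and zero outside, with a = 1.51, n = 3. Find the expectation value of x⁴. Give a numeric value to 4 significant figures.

0.9822

⟨x⁴⟩ = ∫ x⁴·|ψ|² dx (integrals over the domain).
With sin²θ = (1 − cos2θ)/2 on 0 ≤ x ≤ a: ∫sin²(nπx/a) dx = a/2, ∫x·sin²(nπx/a) dx = a²/4, ∫x²·sin²(nπx/a) dx = a³·(1/6 − 1/(4n²π²)); higher powers xᵏ the same way, integrating xᵏ·cos(2nπx/a) by parts.
⟨x⁴⟩ = 0.98223.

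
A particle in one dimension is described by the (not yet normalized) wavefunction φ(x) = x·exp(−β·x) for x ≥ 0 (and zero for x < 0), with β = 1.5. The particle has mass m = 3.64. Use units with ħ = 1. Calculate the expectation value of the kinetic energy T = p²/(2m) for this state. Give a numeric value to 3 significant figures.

0.309

T = −(ħ²/2m) d²/dx², so ⟨T⟩ = −(ħ²/2m) ∫ φ*·φ'' dx / ∫|φ|² dx; with m = 3.64.
Differentiate x·exp(−β·x) with the product rule; every integrand then reduces to terms xʲ·e^(−2βx) on [0, ∞), with ∫₀^∞ xʲ·e^(−2βx) dx = j!/(2β)^(j+1).
State is unnormalized: ∫|φ|² dx = 0.074074, and ∫φ*·(−ħ²/2m · φ'') dx = 0.022894, so ⟨T⟩ = 0.022894 / 0.074074.
⟨T⟩ = 0.30907.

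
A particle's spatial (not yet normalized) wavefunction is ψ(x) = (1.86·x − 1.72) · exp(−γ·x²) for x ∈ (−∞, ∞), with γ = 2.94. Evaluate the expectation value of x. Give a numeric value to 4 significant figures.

-0.1673

⟨x⟩ = ∫ x·|ψ|² dx / ∫|ψ|² dx (integrals over the domain).
Expand each integrand as polynomial × e^(−2γx²) and use ∫x^(2j)·e^(−2γx²) dx = (2j−1)!!/(4γ)^j · √(π/(2γ)), odd powers → 0; here √(π/(2γ)) = 0.73095.
State is unnormalized: ∫|ψ|² dx = 2.3775, and ∫ψ*·x·ψ dx = -0.39770, so ⟨x⟩ = -0.39770 / 2.3775.
⟨x⟩ = -0.16728.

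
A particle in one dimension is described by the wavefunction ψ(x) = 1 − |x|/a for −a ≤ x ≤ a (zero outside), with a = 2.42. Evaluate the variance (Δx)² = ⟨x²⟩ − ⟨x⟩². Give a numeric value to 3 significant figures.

0.586

Compute ⟨x⟩ and ⟨x²⟩ separately, then (Δx)² = ⟨x²⟩ − ⟨x⟩².
ψ is even, so ∫ over [−a, a] = 2∫₀ᵃ with ψ = 1 − x/a there: ∫₀ᵃ (1 − x/a)² dx = a/3, ∫₀ᵃ x²(1 − x/a)² dx = a³/30, ∫₀ᵃ x⁴(1 − x/a)² dx = a⁵/105.
Normalization: ∫|ψ|² dx = 1.6133.
⟨x⟩ = 0.0000 and ⟨x²⟩ = 0.58564.
(Δx)² = 0.58564 − (0.0000)² = 0.58564.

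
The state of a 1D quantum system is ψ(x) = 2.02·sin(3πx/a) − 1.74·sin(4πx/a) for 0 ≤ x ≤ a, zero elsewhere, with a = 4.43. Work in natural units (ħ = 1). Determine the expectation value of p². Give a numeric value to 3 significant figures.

p² ψ = −ħ² d²ψ/dx²; ⟨p²⟩ = −ħ² ∫ ψ*·ψ'' dx / ∫|ψ|² dx.
d²/dx² sin(jπx/a) = −(jπ/a)²·sin(jπx/a); on 0 ≤ x ≤ a, ∫sin²(jπx/a) dx = a/2 and ∫sin(jπx/a)·sin(lπx/a) dx = 0 for j ≠ l, so only diagonal terms survive in ∫|ψ|² and ∫ψ·ψ″; ∫ψ·ψ′ dx = [ψ²/2] between the walls = 0.
State is unnormalized: ∫|ψ|² dx = 15.744, and ∫ψ*·(−ħ² ψ'') dx = 94.870, so ⟨p²⟩ = 94.870 / 15.744.
⟨p²⟩ = 6.0257.

6.03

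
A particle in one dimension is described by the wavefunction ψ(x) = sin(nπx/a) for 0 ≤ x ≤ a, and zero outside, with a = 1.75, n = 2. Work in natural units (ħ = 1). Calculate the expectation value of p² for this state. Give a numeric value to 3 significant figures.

12.9

p² ψ = −ħ² d²ψ/dx²; ⟨p²⟩ = −ħ² ∫ ψ*·ψ'' dx / ∫|ψ|² dx.
d/dx sin(nπx/a) = (nπ/a)·cos(nπx/a) and d²/dx² sin(nπx/a) = −(nπ/a)²·sin(nπx/a); on 0 ≤ x ≤ a, ∫sin²(nπx/a) dx = a/2 and ∫sin(nπx/a)·cos(nπx/a) dx = 0.
State is unnormalized: ∫|ψ|² dx = 0.87500, and ∫ψ*·(−ħ² ψ'') dx = 11.280, so ⟨p²⟩ = 11.280 / 0.87500.
⟨p²⟩ = 12.891.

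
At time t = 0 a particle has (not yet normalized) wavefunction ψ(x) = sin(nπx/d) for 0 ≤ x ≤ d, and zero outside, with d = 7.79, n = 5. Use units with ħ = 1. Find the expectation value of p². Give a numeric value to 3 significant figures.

p² ψ = −ħ² d²ψ/dx²; ⟨p²⟩ = −ħ² ∫ ψ*·ψ'' dx / ∫|ψ|² dx.
d/dx sin(nπx/d) = (nπ/d)·cos(nπx/d) and d²/dx² sin(nπx/d) = −(nπ/d)²·sin(nπx/d); on 0 ≤ x ≤ d, ∫sin²(nπx/d) dx = d/2 and ∫sin(nπx/d)·cos(nπx/d) dx = 0.
State is unnormalized: ∫|ψ|² dx = 3.8950, and ∫ψ*·(−ħ² ψ'') dx = 15.837, so ⟨p²⟩ = 15.837 / 3.8950.
⟨p²⟩ = 4.0660.

4.07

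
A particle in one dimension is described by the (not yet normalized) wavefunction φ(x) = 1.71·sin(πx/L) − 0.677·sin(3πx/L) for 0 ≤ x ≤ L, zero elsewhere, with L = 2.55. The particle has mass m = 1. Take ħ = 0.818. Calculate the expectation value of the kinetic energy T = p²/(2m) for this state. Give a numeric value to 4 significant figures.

1.058

T = −(ħ²/2m) d²/dx², so ⟨T⟩ = −(ħ²/2m) ∫ φ*·φ'' dx / ∫|φ|² dx; with m = 1.
d²/dx² sin(jπx/L) = −(jπ/L)²·sin(jπx/L); on 0 ≤ x ≤ L, ∫sin²(jπx/L) dx = L/2 and ∫sin(jπx/L)·sin(lπx/L) dx = 0 for j ≠ l, so only diagonal terms survive in ∫|φ|² and ∫φ·φ″; ∫φ·φ′ dx = [φ²/2] between the walls = 0.
State is unnormalized: ∫|φ|² dx = 4.3126, and ∫φ*·(−ħ²/2m · φ'') dx = 4.5639, so ⟨T⟩ = 4.5639 / 4.3126.
⟨T⟩ = 1.0583.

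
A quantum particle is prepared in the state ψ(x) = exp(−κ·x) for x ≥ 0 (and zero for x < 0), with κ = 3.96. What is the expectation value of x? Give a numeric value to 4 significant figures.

0.1263

⟨x⟩ = ∫ x·|ψ|² dx / ∫|ψ|² dx (integrals over the domain).
Every integrand reduces to terms xʲ·e^(−2κx) on [0, ∞); use ∫₀^∞ xʲ·e^(−2κx) dx = j!/(2κ)^(j+1).
State is unnormalized: ∫|ψ|² dx = 0.12626, and ∫ψ*·x·ψ dx = 0.015942, so ⟨x⟩ = 0.015942 / 0.12626.
⟨x⟩ = 0.12626.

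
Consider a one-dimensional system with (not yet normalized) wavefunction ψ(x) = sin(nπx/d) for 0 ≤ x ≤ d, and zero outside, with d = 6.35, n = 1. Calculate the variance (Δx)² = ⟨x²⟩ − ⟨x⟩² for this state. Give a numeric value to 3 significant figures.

Compute ⟨x⟩ and ⟨x²⟩ separately, then (Δx)² = ⟨x²⟩ − ⟨x⟩².
With sin²θ = (1 − cos2θ)/2 on 0 ≤ x ≤ d: ∫sin²(nπx/d) dx = d/2, ∫x·sin²(nπx/d) dx = d²/4, ∫x²·sin²(nπx/d) dx = d³·(1/6 − 1/(4n²π²)); higher powers xᵏ the same way, integrating xᵏ·cos(2nπx/d) by parts.
Normalization: ∫|ψ|² dx = 3.1750.
⟨x⟩ = 3.1750 and ⟨x²⟩ = 11.398.
(Δx)² = 11.398 − (3.1750)² = 1.3174.

1.32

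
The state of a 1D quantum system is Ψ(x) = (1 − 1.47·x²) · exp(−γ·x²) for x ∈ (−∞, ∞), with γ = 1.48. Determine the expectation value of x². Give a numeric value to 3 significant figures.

⟨x²⟩ = ∫ x²·|Ψ|² dx / ∫|Ψ|² dx (integrals over the domain).
Expand each integrand as polynomial × e^(−2γx²) and use ∫x^(2j)·e^(−2γx²) dx = (2j−1)!!/(4γ)^j · √(π/(2γ)), odd powers → 0; here √(π/(2γ)) = 1.0302.
State is unnormalized: ∫|Ψ|² dx = 0.70915, and ∫Ψ*·x²·Ψ dx = 0.075702, so ⟨x²⟩ = 0.075702 / 0.70915.
⟨x²⟩ = 0.10675.

0.107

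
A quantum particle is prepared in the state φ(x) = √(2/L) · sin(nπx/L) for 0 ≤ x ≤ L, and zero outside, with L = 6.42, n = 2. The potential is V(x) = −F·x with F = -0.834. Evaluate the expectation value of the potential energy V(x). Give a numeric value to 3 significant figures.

⟨V⟩ = ∫ V(x)·|φ|² dx.
With sin²θ = (1 − cos2θ)/2 on 0 ≤ x ≤ L: ∫sin²(nπx/L) dx = L/2, ∫x·sin²(nπx/L) dx = L²/4, ∫x²·sin²(nπx/L) dx = L³·(1/6 − 1/(4n²π²)); higher powers xᵏ the same way, integrating xᵏ·cos(2nπx/L) by parts.
⟨V⟩ = 2.6771.

2.68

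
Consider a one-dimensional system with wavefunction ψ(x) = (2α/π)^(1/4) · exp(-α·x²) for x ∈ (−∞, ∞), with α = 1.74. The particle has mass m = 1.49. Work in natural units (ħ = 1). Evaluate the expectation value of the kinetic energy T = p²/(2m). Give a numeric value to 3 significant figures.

0.584

T = −(ħ²/2m) d²/dx², so ⟨T⟩ = −(ħ²/2m) ∫ ψ*·ψ'' dx; with m = 1.49.
Gaussian moments: ∫x^(2j)·e^(−2αx²) dx = (2j−1)!!/(4α)^j · √(π/(2α)), odd powers integrate to 0; here √(π/(2α)) = 0.95013. Derivatives: d/dx e^(−αx²) = −2αx·e^(−αx²), d²/dx² e^(−αx²) = (4α²x² − 2α)·e^(−αx²).
⟨T⟩ = 0.58389.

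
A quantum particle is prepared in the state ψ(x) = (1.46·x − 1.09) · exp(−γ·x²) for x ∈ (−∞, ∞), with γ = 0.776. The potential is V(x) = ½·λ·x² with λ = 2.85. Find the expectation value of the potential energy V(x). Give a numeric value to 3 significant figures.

⟨V⟩ = ∫ V(x)·|ψ|² dx / ∫|ψ|² dx.
Expand each integrand as polynomial × e^(−2γx²) and use ∫x^(2j)·e^(−2γx²) dx = (2j−1)!!/(4γ)^j · √(π/(2γ)), odd powers → 0; here √(π/(2γ)) = 1.4228.
State is unnormalized: ∫|ψ|² dx = 2.6674, and ∫ψ*·V(x)·ψ dx = 2.1217, so ⟨V⟩ = 2.1217 / 2.6674.
⟨V⟩ = 0.79540.

0.795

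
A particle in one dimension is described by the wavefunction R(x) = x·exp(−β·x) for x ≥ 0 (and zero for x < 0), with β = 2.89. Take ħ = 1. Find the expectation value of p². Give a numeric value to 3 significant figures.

p² R = −ħ² d²R/dx²; ⟨p²⟩ = −ħ² ∫ R*·R'' dx / ∫|R|² dx.
Differentiate x·exp(−β·x) with the product rule; every integrand then reduces to terms xʲ·e^(−2βx) on [0, ∞), with ∫₀^∞ xʲ·e^(−2βx) dx = j!/(2β)^(j+1).
State is unnormalized: ∫|R|² dx = 0.010357, and ∫R*·(−ħ² R'') dx = 0.086505, so ⟨p²⟩ = 0.086505 / 0.010357.
⟨p²⟩ = 8.3521.

8.35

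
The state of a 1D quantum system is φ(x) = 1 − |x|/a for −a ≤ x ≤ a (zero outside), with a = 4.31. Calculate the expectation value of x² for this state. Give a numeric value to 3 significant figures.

⟨x²⟩ = ∫ x²·|φ|² dx / ∫|φ|² dx (integrals over the domain).
φ is even, so ∫ over [−a, a] = 2∫₀ᵃ with φ = 1 − x/a there: ∫₀ᵃ (1 − x/a)² dx = a/3, ∫₀ᵃ x²(1 − x/a)² dx = a³/30, ∫₀ᵃ x⁴(1 − x/a)² dx = a⁵/105.
State is unnormalized: ∫|φ|² dx = 2.8733, and ∫φ*·x²·φ dx = 5.3375, so ⟨x²⟩ = 5.3375 / 2.8733.
⟨x²⟩ = 1.8576.

1.86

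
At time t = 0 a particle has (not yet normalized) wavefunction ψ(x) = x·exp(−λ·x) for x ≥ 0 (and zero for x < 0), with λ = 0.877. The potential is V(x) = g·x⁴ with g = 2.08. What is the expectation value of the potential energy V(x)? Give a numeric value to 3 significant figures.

79.1

⟨V⟩ = ∫ V(x)·|ψ|² dx / ∫|ψ|² dx.
Every integrand reduces to terms xʲ·e^(−2λx) on [0, ∞); use ∫₀^∞ xʲ·e^(−2λx) dx = j!/(2λ)^(j+1).
State is unnormalized: ∫|ψ|² dx = 0.37063, and ∫ψ*·V(x)·ψ dx = 29.322, so ⟨V⟩ = 29.322 / 0.37063.
⟨V⟩ = 79.113.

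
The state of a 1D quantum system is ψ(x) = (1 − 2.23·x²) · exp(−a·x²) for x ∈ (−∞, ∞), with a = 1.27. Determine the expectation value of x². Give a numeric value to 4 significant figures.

⟨x²⟩ = ∫ x²·|ψ|² dx / ∫|ψ|² dx (integrals over the domain).
Expand each integrand as polynomial × e^(−2ax²) and use ∫x^(2j)·e^(−2ax²) dx = (2j−1)!!/(4a)^j · √(π/(2a)), odd powers → 0; here √(π/(2a)) = 1.1121.
State is unnormalized: ∫|ψ|² dx = 0.77866, and ∫ψ*·x²·ψ dx = 0.27511, so ⟨x²⟩ = 0.27511 / 0.77866.
⟨x²⟩ = 0.35331.

0.3533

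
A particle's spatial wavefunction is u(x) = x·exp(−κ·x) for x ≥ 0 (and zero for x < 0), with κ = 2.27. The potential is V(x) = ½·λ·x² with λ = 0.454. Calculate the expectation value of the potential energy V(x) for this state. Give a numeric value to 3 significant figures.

0.132

⟨V⟩ = ∫ V(x)·|u|² dx / ∫|u|² dx.
Every integrand reduces to terms xʲ·e^(−2κx) on [0, ∞); use ∫₀^∞ xʲ·e^(−2κx) dx = j!/(2κ)^(j+1).
State is unnormalized: ∫|u|² dx = 0.021373, and ∫u*·V(x)·u dx = 0.0028246, so ⟨V⟩ = 0.0028246 / 0.021373.
⟨V⟩ = 0.13216.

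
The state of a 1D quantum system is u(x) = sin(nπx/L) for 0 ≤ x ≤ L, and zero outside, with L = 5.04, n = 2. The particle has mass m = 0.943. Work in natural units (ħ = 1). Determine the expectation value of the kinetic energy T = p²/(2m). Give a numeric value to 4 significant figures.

0.8241

T = −(ħ²/2m) d²/dx², so ⟨T⟩ = −(ħ²/2m) ∫ u*·u'' dx / ∫|u|² dx; with m = 0.943.
d/dx sin(nπx/L) = (nπ/L)·cos(nπx/L) and d²/dx² sin(nπx/L) = −(nπ/L)²·sin(nπx/L); on 0 ≤ x ≤ L, ∫sin²(nπx/L) dx = L/2 and ∫sin(nπx/L)·cos(nπx/L) dx = 0.
State is unnormalized: ∫|u|² dx = 2.5200, and ∫u*·(−ħ²/2m · u'') dx = 2.0766, so ⟨T⟩ = 2.0766 / 2.5200.
⟨T⟩ = 0.82406.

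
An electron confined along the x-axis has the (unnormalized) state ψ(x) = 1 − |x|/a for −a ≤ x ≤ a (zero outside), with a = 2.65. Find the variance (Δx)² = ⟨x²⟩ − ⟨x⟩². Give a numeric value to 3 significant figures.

Compute ⟨x⟩ and ⟨x²⟩ separately, then (Δx)² = ⟨x²⟩ − ⟨x⟩².
ψ is even, so ∫ over [−a, a] = 2∫₀ᵃ with ψ = 1 − x/a there: ∫₀ᵃ (1 − x/a)² dx = a/3, ∫₀ᵃ x²(1 − x/a)² dx = a³/30, ∫₀ᵃ x⁴(1 − x/a)² dx = a⁵/105.
Normalization: ∫|ψ|² dx = 1.7667.
⟨x⟩ = 0.0000 and ⟨x²⟩ = 0.70225.
(Δx)² = 0.70225 − (0.0000)² = 0.70225.

0.702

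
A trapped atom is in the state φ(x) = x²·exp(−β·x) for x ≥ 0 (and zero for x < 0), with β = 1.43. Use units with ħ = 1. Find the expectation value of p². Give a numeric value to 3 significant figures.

0.682

p² φ = −ħ² d²φ/dx²; ⟨p²⟩ = −ħ² ∫ φ*·φ'' dx / ∫|φ|² dx.
Differentiate x²·exp(−β·x) with the product rule; every integrand then reduces to terms xʲ·e^(−2βx) on [0, ∞), with ∫₀^∞ xʲ·e^(−2βx) dx = j!/(2β)^(j+1).
State is unnormalized: ∫|φ|² dx = 0.12542, and ∫φ*·(−ħ² φ'') dx = 0.085493, so ⟨p²⟩ = 0.085493 / 0.12542.
⟨p²⟩ = 0.68163.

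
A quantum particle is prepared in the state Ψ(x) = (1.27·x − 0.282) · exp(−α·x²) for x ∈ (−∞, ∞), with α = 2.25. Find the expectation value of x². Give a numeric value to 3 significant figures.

⟨x²⟩ = ∫ x²·|Ψ|² dx / ∫|Ψ|² dx (integrals over the domain).
Expand each integrand as polynomial × e^(−2αx²) and use ∫x^(2j)·e^(−2αx²) dx = (2j−1)!!/(4α)^j · √(π/(2α)), odd powers → 0; here √(π/(2α)) = 0.83554.
State is unnormalized: ∫|Ψ|² dx = 0.21618, and ∫Ψ*·x²·Ψ dx = 0.057296, so ⟨x²⟩ = 0.057296 / 0.21618.
⟨x²⟩ = 0.26503.

0.265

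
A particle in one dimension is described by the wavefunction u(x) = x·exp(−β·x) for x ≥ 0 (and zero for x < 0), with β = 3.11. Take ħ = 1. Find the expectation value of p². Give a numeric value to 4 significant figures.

9.672

p² u = −ħ² d²u/dx²; ⟨p²⟩ = −ħ² ∫ u*·u'' dx / ∫|u|² dx.
Differentiate x·exp(−β·x) with the product rule; every integrand then reduces to terms xʲ·e^(−2βx) on [0, ∞), with ∫₀^∞ xʲ·e^(−2βx) dx = j!/(2β)^(j+1).
State is unnormalized: ∫|u|² dx = 0.0083111, and ∫u*·(−ħ² u'') dx = 0.080386, so ⟨p²⟩ = 0.080386 / 0.0083111.
⟨p²⟩ = 9.6721.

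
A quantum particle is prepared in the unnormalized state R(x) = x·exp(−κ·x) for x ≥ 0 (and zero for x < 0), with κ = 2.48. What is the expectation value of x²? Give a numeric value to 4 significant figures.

0.4878

⟨x²⟩ = ∫ x²·|R|² dx / ∫|R|² dx (integrals over the domain).
Every integrand reduces to terms xʲ·e^(−2κx) on [0, ∞); use ∫₀^∞ xʲ·e^(−2κx) dx = j!/(2κ)^(j+1).
State is unnormalized: ∫|R|² dx = 0.016390, and ∫R*·x²·R dx = 0.0079947, so ⟨x²⟩ = 0.0079947 / 0.016390.
⟨x²⟩ = 0.48777.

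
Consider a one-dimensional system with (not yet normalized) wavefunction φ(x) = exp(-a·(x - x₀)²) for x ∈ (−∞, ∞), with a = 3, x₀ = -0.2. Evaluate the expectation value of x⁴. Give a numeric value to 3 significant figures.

0.0424

⟨x⁴⟩ = ∫ x⁴·|φ|² dx / ∫|φ|² dx (integrals over the domain).
Gaussian moments (u = x − x₀): ∫u^(2j)·e^(−2au²) du = (2j−1)!!/(4a)^j · √(π/(2a)), odd powers integrate to 0; here √(π/(2a)) = 0.72360.
State is unnormalized: ∫|φ|² dx = 0.72360, and ∫φ*·x⁴·φ dx = 0.030705, so ⟨x⁴⟩ = 0.030705 / 0.72360.
⟨x⁴⟩ = 0.042433.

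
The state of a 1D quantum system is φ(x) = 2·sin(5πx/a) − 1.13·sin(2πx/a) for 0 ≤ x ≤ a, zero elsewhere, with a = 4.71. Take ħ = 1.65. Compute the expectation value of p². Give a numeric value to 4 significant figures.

24.13

p² φ = −ħ² d²φ/dx²; ⟨p²⟩ = −ħ² ∫ φ*·φ'' dx / ∫|φ|² dx.
d²/dx² sin(jπx/a) = −(jπ/a)²·sin(jπx/a); on 0 ≤ x ≤ a, ∫sin²(jπx/a) dx = a/2 and ∫sin(jπx/a)·sin(lπx/a) dx = 0 for j ≠ l, so only diagonal terms survive in ∫|φ|² and ∫φ·φ″; ∫φ·φ′ dx = [φ²/2] between the walls = 0.
State is unnormalized: ∫|φ|² dx = 12.427, and ∫φ*·(−ħ² φ'') dx = 299.81, so ⟨p²⟩ = 299.81 / 12.427.
⟨p²⟩ = 24.126.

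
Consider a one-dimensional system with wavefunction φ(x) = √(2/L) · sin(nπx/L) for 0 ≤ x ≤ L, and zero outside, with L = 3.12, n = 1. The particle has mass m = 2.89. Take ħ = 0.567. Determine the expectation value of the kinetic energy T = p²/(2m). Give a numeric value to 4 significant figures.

0.05639

T = −(ħ²/2m) d²/dx², so ⟨T⟩ = −(ħ²/2m) ∫ φ*·φ'' dx; with m = 2.89.
d/dx sin(nπx/L) = (nπ/L)·cos(nπx/L) and d²/dx² sin(nπx/L) = −(nπ/L)²·sin(nπx/L); on 0 ≤ x ≤ L, ∫sin²(nπx/L) dx = L/2 and ∫sin(nπx/L)·cos(nπx/L) dx = 0.
⟨T⟩ = 0.056393.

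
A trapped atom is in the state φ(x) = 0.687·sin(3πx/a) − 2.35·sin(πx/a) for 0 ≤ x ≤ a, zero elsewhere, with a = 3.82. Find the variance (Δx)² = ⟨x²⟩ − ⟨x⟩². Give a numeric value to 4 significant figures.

Compute ⟨x⟩ and ⟨x²⟩ separately, then (Δx)² = ⟨x²⟩ − ⟨x⟩².
On 0 ≤ x ≤ a (j ≠ l): ∫sin²(jπx/a) dx = a/2, ∫sin(jπx/a)·sin(lπx/a) dx = 0; diagonal moments ∫x·sin²(jπx/a) dx = a²/4, ∫x²·sin²(jπx/a) dx = a³·(1/6 − 1/(4j²π²)); cross terms ∫x·sin(jπx/a)·sin(lπx/a) dx = 0 for j + l even and −4jla²/(π²(j² − l²)²) for j + l odd, ∫x²·sin(jπx/a)·sin(lπx/a) dx = (−1)^(j+l)·4jla³/(π²(j² − l²)²); higher powers the same way via product-to-sum and parts.
Normalization: ∫|φ|² dx = 11.449.
⟨x⟩ = 1.9100 and ⟨x²⟩ = 3.8780.
(Δx)² = 3.8780 − (1.9100)² = 0.22986.

0.2299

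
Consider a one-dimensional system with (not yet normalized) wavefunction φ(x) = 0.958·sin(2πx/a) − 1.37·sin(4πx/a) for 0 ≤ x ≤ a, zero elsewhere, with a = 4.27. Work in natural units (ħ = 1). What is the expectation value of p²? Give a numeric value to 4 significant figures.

p² φ = −ħ² d²φ/dx²; ⟨p²⟩ = −ħ² ∫ φ*·φ'' dx / ∫|φ|² dx.
d²/dx² sin(jπx/a) = −(jπ/a)²·sin(jπx/a); on 0 ≤ x ≤ a, ∫sin²(jπx/a) dx = a/2 and ∫sin(jπx/a)·sin(lπx/a) dx = 0 for j ≠ l, so only diagonal terms survive in ∫|φ|² and ∫φ·φ″; ∫φ·φ′ dx = [φ²/2] between the walls = 0.
State is unnormalized: ∫|φ|² dx = 5.9666, and ∫φ*·(−ħ² φ'') dx = 38.948, so ⟨p²⟩ = 38.948 / 5.9666.
⟨p²⟩ = 6.5277.

6.528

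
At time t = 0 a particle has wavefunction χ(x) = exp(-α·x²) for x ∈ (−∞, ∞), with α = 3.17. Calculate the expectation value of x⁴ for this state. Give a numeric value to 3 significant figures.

⟨x⁴⟩ = ∫ x⁴·|χ|² dx / ∫|χ|² dx (integrals over the domain).
Gaussian moments: ∫x^(2j)·e^(−2αx²) dx = (2j−1)!!/(4α)^j · √(π/(2α)), odd powers integrate to 0; here √(π/(2α)) = 0.70393.
State is unnormalized: ∫|χ|² dx = 0.70393, and ∫χ*·x⁴·χ dx = 0.013134, so ⟨x⁴⟩ = 0.013134 / 0.70393.
⟨x⁴⟩ = 0.018659.

0.0187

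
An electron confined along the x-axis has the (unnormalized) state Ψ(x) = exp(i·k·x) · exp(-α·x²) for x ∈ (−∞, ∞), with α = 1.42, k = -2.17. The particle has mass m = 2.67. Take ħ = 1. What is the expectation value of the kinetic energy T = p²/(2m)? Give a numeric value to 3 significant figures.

1.15

T = −(ħ²/2m) d²/dx², so ⟨T⟩ = −(ħ²/2m) ∫ Ψ*·Ψ'' dx / ∫|Ψ|² dx; with m = 2.67.
Gaussian moments: ∫x^(2j)·e^(−2αx²) dx = (2j−1)!!/(4α)^j · √(π/(2α)), odd powers integrate to 0; here √(π/(2α)) = 1.0518. Derivatives: Ψ′ = (ik − 2αx)·Ψ, Ψ″ = ((ik − 2αx)² − 2α)·Ψ; the odd-in-x pieces drop out.
State is unnormalized: ∫|Ψ|² dx = 1.0518, and ∫Ψ*·(−ħ²/2m · Ψ'') dx = 1.2071, so ⟨T⟩ = 1.2071 / 1.0518.
⟨T⟩ = 1.1477.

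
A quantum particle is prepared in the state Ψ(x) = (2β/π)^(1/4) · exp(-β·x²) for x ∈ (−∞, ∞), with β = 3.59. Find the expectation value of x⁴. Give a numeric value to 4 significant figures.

⟨x⁴⟩ = ∫ x⁴·|Ψ|² dx (integrals over the domain).
Gaussian moments: ∫x^(2j)·e^(−2βx²) dx = (2j−1)!!/(4β)^j · √(π/(2β)), odd powers integrate to 0; here √(π/(2β)) = 0.66147.
⟨x⁴⟩ = 0.014548.

0.01455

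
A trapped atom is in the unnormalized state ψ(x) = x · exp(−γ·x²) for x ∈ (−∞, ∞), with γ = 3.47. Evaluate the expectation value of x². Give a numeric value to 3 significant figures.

0.216

⟨x²⟩ = ∫ x²·|ψ|² dx / ∫|ψ|² dx (integrals over the domain).
Expand each integrand as polynomial × e^(−2γx²) and use ∫x^(2j)·e^(−2γx²) dx = (2j−1)!!/(4γ)^j · √(π/(2γ)), odd powers → 0; here √(π/(2γ)) = 0.67281.
State is unnormalized: ∫|ψ|² dx = 0.048474, and ∫ψ*·x²·ψ dx = 0.010477, so ⟨x²⟩ = 0.010477 / 0.048474.
⟨x²⟩ = 0.21614.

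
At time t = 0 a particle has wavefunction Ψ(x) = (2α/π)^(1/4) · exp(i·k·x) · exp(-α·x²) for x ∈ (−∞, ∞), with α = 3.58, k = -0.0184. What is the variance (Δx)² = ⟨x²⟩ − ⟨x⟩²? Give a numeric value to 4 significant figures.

0.06983

Compute ⟨x⟩ and ⟨x²⟩ separately, then (Δx)² = ⟨x²⟩ − ⟨x⟩².
Gaussian moments: ∫x^(2j)·e^(−2αx²) dx = (2j−1)!!/(4α)^j · √(π/(2α)), odd powers integrate to 0; here √(π/(2α)) = 0.66240.
⟨x⟩ = 0.0000 and ⟨x²⟩ = 0.069832.
(Δx)² = 0.069832 − (0.0000)² = 0.069832.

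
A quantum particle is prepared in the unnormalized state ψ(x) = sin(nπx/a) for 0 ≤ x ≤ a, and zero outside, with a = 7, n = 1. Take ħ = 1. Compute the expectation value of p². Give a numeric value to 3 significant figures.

p² ψ = −ħ² d²ψ/dx²; ⟨p²⟩ = −ħ² ∫ ψ*·ψ'' dx / ∫|ψ|² dx.
d/dx sin(nπx/a) = (nπ/a)·cos(nπx/a) and d²/dx² sin(nπx/a) = −(nπ/a)²·sin(nπx/a); on 0 ≤ x ≤ a, ∫sin²(nπx/a) dx = a/2 and ∫sin(nπx/a)·cos(nπx/a) dx = 0.
State is unnormalized: ∫|ψ|² dx = 3.5000, and ∫ψ*·(−ħ² ψ'') dx = 0.70497, so ⟨p²⟩ = 0.70497 / 3.5000.
⟨p²⟩ = 0.20142.

0.201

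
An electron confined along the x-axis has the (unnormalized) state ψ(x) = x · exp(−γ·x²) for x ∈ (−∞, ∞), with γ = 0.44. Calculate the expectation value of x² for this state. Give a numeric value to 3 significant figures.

1.70

⟨x²⟩ = ∫ x²·|ψ|² dx / ∫|ψ|² dx (integrals over the domain).
Expand each integrand as polynomial × e^(−2γx²) and use ∫x^(2j)·e^(−2γx²) dx = (2j−1)!!/(4γ)^j · √(π/(2γ)), odd powers → 0; here √(π/(2γ)) = 1.8894.
State is unnormalized: ∫|ψ|² dx = 1.0735, and ∫ψ*·x²·ψ dx = 1.8299, so ⟨x²⟩ = 1.8299 / 1.0735.
⟨x²⟩ = 1.7045.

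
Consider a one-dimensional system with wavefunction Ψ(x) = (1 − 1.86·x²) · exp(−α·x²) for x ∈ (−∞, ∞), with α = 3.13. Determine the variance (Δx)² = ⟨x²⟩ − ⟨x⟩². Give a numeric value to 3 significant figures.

0.0457

Compute ⟨x⟩ and ⟨x²⟩ separately, then (Δx)² = ⟨x²⟩ − ⟨x⟩².
Expand each integrand as polynomial × e^(−2αx²) and use ∫x^(2j)·e^(−2αx²) dx = (2j−1)!!/(4α)^j · √(π/(2α)), odd powers → 0; here √(π/(2α)) = 0.70842.
Normalization: ∫|Ψ|² dx = 0.54483.
⟨x⟩ = 0.0000 and ⟨x²⟩ = 0.045663.
(Δx)² = 0.045663 − (0.0000)² = 0.045663.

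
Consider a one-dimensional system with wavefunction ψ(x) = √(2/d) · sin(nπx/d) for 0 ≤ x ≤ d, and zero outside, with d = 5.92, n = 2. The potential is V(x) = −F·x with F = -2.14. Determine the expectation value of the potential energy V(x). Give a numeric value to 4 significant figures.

6.334

⟨V⟩ = ∫ V(x)·|ψ|² dx.
With sin²θ = (1 − cos2θ)/2 on 0 ≤ x ≤ d: ∫sin²(nπx/d) dx = d/2, ∫x·sin²(nπx/d) dx = d²/4, ∫x²·sin²(nπx/d) dx = d³·(1/6 − 1/(4n²π²)); higher powers xᵏ the same way, integrating xᵏ·cos(2nπx/d) by parts.
⟨V⟩ = 6.3344.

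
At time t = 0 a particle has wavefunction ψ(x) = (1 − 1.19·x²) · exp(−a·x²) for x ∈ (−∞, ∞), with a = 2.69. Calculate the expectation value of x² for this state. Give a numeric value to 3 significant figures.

0.0592

⟨x²⟩ = ∫ x²·|ψ|² dx / ∫|ψ|² dx (integrals over the domain).
Expand each integrand as polynomial × e^(−2ax²) and use ∫x^(2j)·e^(−2ax²) dx = (2j−1)!!/(4a)^j · √(π/(2a)), odd powers → 0; here √(π/(2a)) = 0.76416.
State is unnormalized: ∫|ψ|² dx = 0.62317, and ∫ψ*·x²·ψ dx = 0.036922, so ⟨x²⟩ = 0.036922 / 0.62317.
⟨x²⟩ = 0.059249.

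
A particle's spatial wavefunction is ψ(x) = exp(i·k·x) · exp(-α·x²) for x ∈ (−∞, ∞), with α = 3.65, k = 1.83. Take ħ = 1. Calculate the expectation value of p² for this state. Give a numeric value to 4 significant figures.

p² ψ = −ħ² d²ψ/dx²; ⟨p²⟩ = −ħ² ∫ ψ*·ψ'' dx / ∫|ψ|² dx.
Gaussian moments: ∫x^(2j)·e^(−2αx²) dx = (2j−1)!!/(4α)^j · √(π/(2α)), odd powers integrate to 0; here √(π/(2α)) = 0.65601. Derivatives: ψ′ = (ik − 2αx)·ψ, ψ″ = ((ik − 2αx)² − 2α)·ψ; the odd-in-x pieces drop out.
State is unnormalized: ∫|ψ|² dx = 0.65601, and ∫ψ*·(−ħ² ψ'') dx = 4.5914, so ⟨p²⟩ = 4.5914 / 0.65601.
⟨p²⟩ = 6.9989.

6.999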